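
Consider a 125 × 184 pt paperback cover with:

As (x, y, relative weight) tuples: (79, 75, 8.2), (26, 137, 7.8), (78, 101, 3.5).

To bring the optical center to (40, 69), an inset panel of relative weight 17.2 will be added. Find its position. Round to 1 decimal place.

(20.0, 28.8)

After adding the inset panel, total weight = 8.2 + 7.8 + 3.5 + 17.2 = 36.7.
x: target moment 36.7×40 = 1468.0; current 8.2·79 + 7.8·26 + 3.5·78 = 1123.6; the inset panel supplies 344.4, so x = 344.4/17.2 ≈ 20.02.
y: target moment 36.7×69 = 2532.3; current 8.2·75 + 7.8·137 + 3.5·101 = 2037.1; the inset panel supplies 495.2, so y = 495.2/17.2 ≈ 28.79.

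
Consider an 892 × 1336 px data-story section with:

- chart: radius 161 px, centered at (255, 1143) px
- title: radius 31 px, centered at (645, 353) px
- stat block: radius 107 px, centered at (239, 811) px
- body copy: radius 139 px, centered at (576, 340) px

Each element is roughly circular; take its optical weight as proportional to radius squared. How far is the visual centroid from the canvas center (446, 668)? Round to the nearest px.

r² weights: chart 161² = 25921, title 31² = 961, stat block 107² = 11449, body copy 139² = 19321. Total = 57652.
Σw·x = 25921·255 + 961·645 + 11449·239 + 19321·576 = 21094907, so x̄ = 21094907/57652 ≈ 365.90.
Σw·y = 25921·1143 + 961·353 + 11449·811 + 19321·340 = 45821215, so ȳ = 45821215/57652 ≈ 794.79.
Offset from (446, 668): Δx ≈ -80.10, Δy ≈ 126.79; distance = √(Δx² + Δy²) ≈ 149.97.

≈ 150 px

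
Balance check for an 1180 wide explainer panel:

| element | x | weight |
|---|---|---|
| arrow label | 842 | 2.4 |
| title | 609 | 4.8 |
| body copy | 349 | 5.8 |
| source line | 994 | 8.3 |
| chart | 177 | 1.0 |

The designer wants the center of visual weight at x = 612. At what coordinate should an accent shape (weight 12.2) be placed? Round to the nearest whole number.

x ≈ 469

After adding the accent shape, total weight = 2.4 + 4.8 + 5.8 + 8.3 + 1.0 + 12.2 = 34.5.
Along x: (15395.4 + 12.2·x) / 34.5 = 612 (existing moment 2.4·842 + 4.8·609 + 5.8·349 + 8.3·994 + 1.0·177 = 15395.4) ⇒ x = (21114.0 − 15395.4) / 12.2 ≈ 468.74.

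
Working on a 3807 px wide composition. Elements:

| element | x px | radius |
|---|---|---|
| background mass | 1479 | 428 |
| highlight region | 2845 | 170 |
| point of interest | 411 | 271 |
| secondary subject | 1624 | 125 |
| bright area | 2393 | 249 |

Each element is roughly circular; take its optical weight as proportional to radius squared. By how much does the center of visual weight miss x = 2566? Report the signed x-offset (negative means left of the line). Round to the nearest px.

≈ -1032 px

Weights ∝ r²: background mass 428² = 183184, highlight region 170² = 28900, point of interest 271² = 73441, secondary subject 125² = 15625, bright area 249² = 62001; Σw = 363151.
x-moment: 183184·1479 + 28900·2845 + 73441·411 + 15625·1624 + 62001·2393 = 557077280; centroid 557077280/363151 ≈ 1534.01.
Offset from x = 2566: 1534.01 − 2566 ≈ -1031.99.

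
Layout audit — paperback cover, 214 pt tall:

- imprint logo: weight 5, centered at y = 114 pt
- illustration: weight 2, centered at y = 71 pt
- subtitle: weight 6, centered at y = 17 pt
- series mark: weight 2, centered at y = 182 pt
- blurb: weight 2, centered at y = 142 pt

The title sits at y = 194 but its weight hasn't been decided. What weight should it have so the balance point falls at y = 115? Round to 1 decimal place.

w ≈ 6.2

Existing Σw = 17 (5 + 2 + 6 + 2 + 2); existing moment 5·114 + 2·71 + 6·17 + 2·182 + 2·142 = 1462.
Balance at y = 115 requires (1462 + w·194) / (17 + w) = 115.
Solving: w = (115·17 − 1462) / (194 − 115) = 493 / 79 ≈ 6.24.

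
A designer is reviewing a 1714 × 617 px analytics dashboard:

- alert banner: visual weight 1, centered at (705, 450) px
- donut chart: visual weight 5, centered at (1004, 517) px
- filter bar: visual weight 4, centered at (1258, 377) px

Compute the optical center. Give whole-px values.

(1076, 454)

Total weight = 1 + 5 + 4 = 10.
Σw·x = 1·705 + 5·1004 + 4·1258 = 10757, so x̄ = 10757/10 ≈ 1075.70.
Σw·y = 1·450 + 5·517 + 4·377 = 4543, so ȳ = 4543/10 ≈ 454.30.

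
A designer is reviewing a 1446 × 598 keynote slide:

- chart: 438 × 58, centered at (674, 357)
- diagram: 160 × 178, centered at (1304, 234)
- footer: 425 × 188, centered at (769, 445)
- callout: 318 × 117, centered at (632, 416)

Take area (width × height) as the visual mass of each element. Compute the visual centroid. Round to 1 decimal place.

Areas → weights: chart 438·58 = 25404, diagram 160·178 = 28480, footer 425·188 = 79900, callout 318·117 = 37206; Σw = 170990.
x: (25404·674 + 28480·1304 + 79900·769 + 37206·632) / 170990 = 139217508 / 170990 ≈ 814.19
y: (25404·357 + 28480·234 + 79900·445 + 37206·416) / 170990 = 66766744 / 170990 ≈ 390.47

(814.2, 390.5)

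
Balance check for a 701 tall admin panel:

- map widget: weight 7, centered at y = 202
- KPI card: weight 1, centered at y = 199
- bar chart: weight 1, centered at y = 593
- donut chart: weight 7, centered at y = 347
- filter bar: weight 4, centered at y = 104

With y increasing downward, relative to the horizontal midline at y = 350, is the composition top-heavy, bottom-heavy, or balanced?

Total weight = 7 + 1 + 1 + 7 + 4 = 20.
Σw·y = 7·202 + 1·199 + 1·593 + 7·347 + 4·104 = 5051, so ȳ = 5051/20 ≈ 252.55.
252.6 lies above (smaller y than) the midline 350, so the layout is top-heavy.

top-heavy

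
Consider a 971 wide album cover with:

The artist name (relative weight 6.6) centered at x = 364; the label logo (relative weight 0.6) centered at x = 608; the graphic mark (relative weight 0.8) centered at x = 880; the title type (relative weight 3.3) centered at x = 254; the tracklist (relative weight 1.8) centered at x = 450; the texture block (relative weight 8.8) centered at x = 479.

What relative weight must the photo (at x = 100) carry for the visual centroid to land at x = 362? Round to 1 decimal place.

w ≈ 5.4

Existing Σw = 21.9 (6.6 + 0.6 + 0.8 + 3.3 + 1.8 + 8.8); existing moment 6.6·364 + 0.6·608 + 0.8·880 + 3.3·254 + 1.8·450 + 8.8·479 = 9334.6.
For the centroid to hit 362: (9334.6 + w·100) / (21.9 + w) = 362.
Solving: w = (362·21.9 − 9334.6) / (100 − 362) = -1406.8 / -262 ≈ 5.37.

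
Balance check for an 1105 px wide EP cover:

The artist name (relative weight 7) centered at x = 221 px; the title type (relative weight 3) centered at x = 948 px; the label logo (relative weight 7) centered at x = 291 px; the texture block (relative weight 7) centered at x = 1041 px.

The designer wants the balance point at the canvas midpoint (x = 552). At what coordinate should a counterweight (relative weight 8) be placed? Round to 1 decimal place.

x ≈ 493.6

New total weight: (7 + 3 + 7 + 7) + 8 = 32.
x: target moment 32×552 = 17664; current 7·221 + 3·948 + 7·291 + 7·1041 = 13715; the counterweight supplies 3949, so x = 3949/8 ≈ 493.62.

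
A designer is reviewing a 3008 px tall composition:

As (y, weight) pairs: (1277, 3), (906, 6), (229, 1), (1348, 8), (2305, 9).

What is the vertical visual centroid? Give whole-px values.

Σw = 3 + 6 + 1 + 8 + 9 = 27.
y: (3·1277 + 6·906 + 1·229 + 8·1348 + 9·2305) / 27 = 41025 / 27 ≈ 1519.44

y ≈ 1519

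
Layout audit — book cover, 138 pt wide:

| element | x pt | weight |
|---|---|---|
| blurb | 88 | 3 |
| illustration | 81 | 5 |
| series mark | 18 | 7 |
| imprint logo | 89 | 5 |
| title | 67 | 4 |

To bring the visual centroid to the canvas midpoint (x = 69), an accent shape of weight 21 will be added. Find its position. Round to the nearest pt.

x ≈ 76

With the accent shape, Σw becomes 3 + 5 + 7 + 5 + 4 + 21 = 45.
x: target moment 45×69 = 3105; current 3·88 + 5·81 + 7·18 + 5·89 + 4·67 = 1508; the accent shape supplies 1597, so x = 1597/21 ≈ 76.05.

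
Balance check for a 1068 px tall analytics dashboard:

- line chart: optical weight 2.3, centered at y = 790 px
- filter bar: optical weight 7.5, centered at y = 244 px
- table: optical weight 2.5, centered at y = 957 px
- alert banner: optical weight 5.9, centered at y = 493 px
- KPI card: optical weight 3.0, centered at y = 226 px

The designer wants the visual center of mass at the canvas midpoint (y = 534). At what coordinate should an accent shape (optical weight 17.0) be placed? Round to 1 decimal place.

y ≈ 633.7

After adding the accent shape, total weight = 2.3 + 7.5 + 2.5 + 5.9 + 3.0 + 17.0 = 38.2.
y: target moment 38.2×534 = 20398.8; current 2.3·790 + 7.5·244 + 2.5·957 + 5.9·493 + 3.0·226 = 9626.2; the accent shape supplies 10772.6, so y = 10772.6/17.0 ≈ 633.68.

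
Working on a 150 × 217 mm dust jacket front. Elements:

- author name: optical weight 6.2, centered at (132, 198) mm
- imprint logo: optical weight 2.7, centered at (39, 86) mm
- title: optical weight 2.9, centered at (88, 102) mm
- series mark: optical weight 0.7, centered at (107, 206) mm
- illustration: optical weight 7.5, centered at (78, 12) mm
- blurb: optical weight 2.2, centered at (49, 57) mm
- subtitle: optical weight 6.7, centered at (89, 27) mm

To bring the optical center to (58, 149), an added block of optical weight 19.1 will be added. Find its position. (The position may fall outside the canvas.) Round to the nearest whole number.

New total weight: (6.2 + 2.7 + 2.9 + 0.7 + 7.5 + 2.2 + 6.7) + 19.1 = 48.0.
x: target moment 48.0×58 = 2784.0; current 6.2·132 + 2.7·39 + 2.9·88 + 0.7·107 + 7.5·78 + 2.2·49 + 6.7·89 = 2542.9; the added block supplies 241.1, so x = 241.1/19.1 ≈ 12.62.
y: target moment 48.0×149 = 7152.0; current 6.2·198 + 2.7·86 + 2.9·102 + 0.7·206 + 7.5·12 + 2.2·57 + 6.7·27 = 2296.1; the added block supplies 4855.9, so y = 4855.9/19.1 ≈ 254.24.

(13, 254)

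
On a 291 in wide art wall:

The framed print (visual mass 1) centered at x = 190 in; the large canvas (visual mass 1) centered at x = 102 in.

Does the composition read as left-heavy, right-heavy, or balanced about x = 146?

Total weight = 1 + 1 = 2.
Σw·x = 1·190 + 1·102 = 292, so x̄ = 292/2 ≈ 146.00.
The centroid 146.00 matches the midline at 146, so the layout is balanced.

balanced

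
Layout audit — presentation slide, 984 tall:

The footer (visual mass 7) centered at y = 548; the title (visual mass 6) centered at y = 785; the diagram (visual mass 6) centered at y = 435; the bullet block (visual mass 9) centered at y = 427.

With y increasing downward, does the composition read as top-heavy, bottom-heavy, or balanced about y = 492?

Weights sum to 7 + 6 + 6 + 9 = 28.
Σw·y = 7·548 + 6·785 + 6·435 + 9·427 = 14999, so ȳ = 14999/28 ≈ 535.68.
535.7 vs midline 492 → bottom-heavy.

bottom-heavy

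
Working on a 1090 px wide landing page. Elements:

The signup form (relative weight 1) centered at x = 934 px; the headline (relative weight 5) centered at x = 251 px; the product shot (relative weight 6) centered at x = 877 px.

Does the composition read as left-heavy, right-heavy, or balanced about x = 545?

Total weight = 1 + 5 + 6 = 12.
Σw·x = 1·934 + 5·251 + 6·877 = 7451, so x̄ = 7451/12 ≈ 620.92.
Since 620.9 is right of 545, the composition reads right-heavy.

right-heavy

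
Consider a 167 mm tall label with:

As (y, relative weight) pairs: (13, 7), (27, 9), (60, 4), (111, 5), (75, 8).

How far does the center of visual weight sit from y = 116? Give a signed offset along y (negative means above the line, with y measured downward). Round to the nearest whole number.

Total weight = 7 + 9 + 4 + 5 + 8 = 33.
y: (7·13 + 9·27 + 4·60 + 5·111 + 8·75) / 33 = 1729 / 33 ≈ 52.39
Offset from y = 116: 52.39 − 116 ≈ -63.61.

≈ -64 mm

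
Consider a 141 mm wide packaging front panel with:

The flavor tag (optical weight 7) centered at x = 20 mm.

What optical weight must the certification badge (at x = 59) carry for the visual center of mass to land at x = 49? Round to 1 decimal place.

The single fixed element contributes weight 7, moment 7·20 = 140.
For the centroid to hit 49: (140 + w·59) / (7 + w) = 49.
So w = (49·7 − 140)/(59 − 49) = 203/10 ≈ 20.30.

w ≈ 20.3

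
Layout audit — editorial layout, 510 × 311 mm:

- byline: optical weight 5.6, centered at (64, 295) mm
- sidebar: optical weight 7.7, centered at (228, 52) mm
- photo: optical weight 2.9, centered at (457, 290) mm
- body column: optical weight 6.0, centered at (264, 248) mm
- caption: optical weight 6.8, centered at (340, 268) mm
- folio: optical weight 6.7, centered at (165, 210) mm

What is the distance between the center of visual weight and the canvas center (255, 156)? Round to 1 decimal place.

≈ 60.1 mm

Σw = 5.6 + 7.7 + 2.9 + 6.0 + 6.8 + 6.7 = 35.7.
x-moment: 5.6·64 + 7.7·228 + 2.9·457 + 6.0·264 + 6.8·340 + 6.7·165 = 8440.8; centroid 8440.8/35.7 ≈ 236.44.
y-moment: 5.6·295 + 7.7·52 + 2.9·290 + 6.0·248 + 6.8·268 + 6.7·210 = 7610.8; centroid 7610.8/35.7 ≈ 213.19.
Offset from (255, 156): Δx ≈ -18.56, Δy ≈ 57.19; distance = √(Δx² + Δy²) ≈ 60.13.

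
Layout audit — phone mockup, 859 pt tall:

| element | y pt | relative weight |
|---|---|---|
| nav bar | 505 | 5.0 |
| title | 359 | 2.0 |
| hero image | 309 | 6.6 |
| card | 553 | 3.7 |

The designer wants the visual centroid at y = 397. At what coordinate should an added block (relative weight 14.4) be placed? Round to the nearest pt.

y ≈ 365

With the added block, Σw becomes 5.0 + 2.0 + 6.6 + 3.7 + 14.4 = 31.7.
y: need Σw·y = 31.7·397 = 12584.9. Existing = 5.0·505 + 2.0·359 + 6.6·309 + 3.7·553 = 7328.5. Remainder 5256.4 / 14.4 ≈ 365.03.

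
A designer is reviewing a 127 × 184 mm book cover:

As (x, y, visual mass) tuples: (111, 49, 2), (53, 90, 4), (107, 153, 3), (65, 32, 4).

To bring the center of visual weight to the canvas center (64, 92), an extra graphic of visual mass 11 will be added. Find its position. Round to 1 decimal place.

(47.4, 105.7)

New total weight: (2 + 4 + 3 + 4) + 11 = 24.
x: target moment 24×64 = 1536; current 2·111 + 4·53 + 3·107 + 4·65 = 1015; the extra graphic supplies 521, so x = 521/11 ≈ 47.36.
y: target moment 24×92 = 2208; current 2·49 + 4·90 + 3·153 + 4·32 = 1045; the extra graphic supplies 1163, so y = 1163/11 ≈ 105.73.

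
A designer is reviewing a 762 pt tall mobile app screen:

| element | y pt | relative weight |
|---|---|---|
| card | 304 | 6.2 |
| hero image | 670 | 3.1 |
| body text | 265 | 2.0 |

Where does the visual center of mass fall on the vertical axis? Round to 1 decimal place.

Σw = 6.2 + 3.1 + 2.0 = 11.3.
y-moment: 6.2·304 + 3.1·670 + 2.0·265 = 4491.8; centroid 4491.8/11.3 ≈ 397.50.

y ≈ 397.5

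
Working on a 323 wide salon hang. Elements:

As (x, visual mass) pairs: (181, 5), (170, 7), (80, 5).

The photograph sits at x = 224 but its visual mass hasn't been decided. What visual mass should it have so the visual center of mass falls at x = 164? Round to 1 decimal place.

Fixed elements: Σw = 5 + 7 + 5 = 17, Σw·x = 5·181 + 7·170 + 5·80 = 2495.
Balance at x = 164 requires (2495 + w·224) / (17 + w) = 164.
Solving: w = (164·17 − 2495) / (224 − 164) = 293 / 60 ≈ 4.88.

w ≈ 4.9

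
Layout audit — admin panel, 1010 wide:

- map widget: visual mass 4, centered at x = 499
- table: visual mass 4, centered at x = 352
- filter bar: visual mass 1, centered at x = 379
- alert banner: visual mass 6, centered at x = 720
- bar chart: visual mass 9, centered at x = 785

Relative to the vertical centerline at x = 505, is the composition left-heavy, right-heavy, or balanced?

Total weight = 4 + 4 + 1 + 6 + 9 = 24.
x-moment: 4·499 + 4·352 + 1·379 + 6·720 + 9·785 = 15168; centroid 15168/24 ≈ 632.00.
632.0 vs midline 505 → right-heavy.

right-heavy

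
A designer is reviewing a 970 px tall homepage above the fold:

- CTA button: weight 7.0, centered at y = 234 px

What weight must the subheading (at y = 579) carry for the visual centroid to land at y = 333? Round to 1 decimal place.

Known: weight 7.0 with moment 7.0·234 = 1638.0.
For the centroid to hit 333: (1638.0 + w·579) / (7.0 + w) = 333.
Solving: w = (333·7.0 − 1638.0) / (579 − 333) = 693.0 / 246 ≈ 2.82.

w ≈ 2.8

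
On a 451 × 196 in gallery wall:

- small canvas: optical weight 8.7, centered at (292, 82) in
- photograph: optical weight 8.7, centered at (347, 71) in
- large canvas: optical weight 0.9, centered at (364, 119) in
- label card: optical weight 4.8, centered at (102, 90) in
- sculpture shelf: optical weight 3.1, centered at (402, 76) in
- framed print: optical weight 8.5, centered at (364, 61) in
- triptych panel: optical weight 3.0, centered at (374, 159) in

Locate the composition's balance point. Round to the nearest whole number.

(314, 82)

Total weight = 8.7 + 8.7 + 0.9 + 4.8 + 3.1 + 8.5 + 3.0 = 37.7.
x: (8.7·292 + 8.7·347 + 0.9·364 + 4.8·102 + 3.1·402 + 8.5·364 + 3.0·374) / 37.7 = 11838.7 / 37.7 ≈ 314.02
y: (8.7·82 + 8.7·71 + 0.9·119 + 4.8·90 + 3.1·76 + 8.5·61 + 3.0·159) / 37.7 = 3101.3 / 37.7 ≈ 82.26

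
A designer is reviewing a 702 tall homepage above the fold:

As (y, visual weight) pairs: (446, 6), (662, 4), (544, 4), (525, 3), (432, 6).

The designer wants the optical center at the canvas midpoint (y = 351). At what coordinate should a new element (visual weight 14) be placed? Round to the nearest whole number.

New total weight: (6 + 4 + 4 + 3 + 6) + 14 = 37.
y: target moment 37×351 = 12987; current 6·446 + 4·662 + 4·544 + 3·525 + 6·432 = 11667; the new element supplies 1320, so y = 1320/14 ≈ 94.29.

y ≈ 94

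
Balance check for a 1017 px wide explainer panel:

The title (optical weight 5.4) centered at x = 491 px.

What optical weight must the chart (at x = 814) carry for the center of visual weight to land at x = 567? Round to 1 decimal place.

The single fixed element contributes weight 5.4, moment 5.4·491 = 2651.4.
Balance at x = 567 requires (2651.4 + w·814) / (5.4 + w) = 567.
So w = (567·5.4 − 2651.4)/(814 − 567) = 410.4/247 ≈ 1.66.

w ≈ 1.7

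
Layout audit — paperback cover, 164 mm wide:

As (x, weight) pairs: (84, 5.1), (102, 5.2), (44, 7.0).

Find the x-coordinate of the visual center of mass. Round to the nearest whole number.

Weights sum to 5.1 + 5.2 + 7.0 = 17.3.
Σw·x = 5.1·84 + 5.2·102 + 7.0·44 = 1266.8, so x̄ = 1266.8/17.3 ≈ 73.23.

x ≈ 73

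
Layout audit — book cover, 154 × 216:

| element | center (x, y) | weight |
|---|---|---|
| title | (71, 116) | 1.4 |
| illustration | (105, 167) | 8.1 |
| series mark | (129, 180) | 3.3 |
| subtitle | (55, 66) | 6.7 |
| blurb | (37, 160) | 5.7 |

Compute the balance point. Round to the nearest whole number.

Total weight = 1.4 + 8.1 + 3.3 + 6.7 + 5.7 = 25.2.
x: (1.4·71 + 8.1·105 + 3.3·129 + 6.7·55 + 5.7·37) / 25.2 = 1955.0 / 25.2 ≈ 77.58
y: (1.4·116 + 8.1·167 + 3.3·180 + 6.7·66 + 5.7·160) / 25.2 = 3463.3 / 25.2 ≈ 137.43

(78, 137)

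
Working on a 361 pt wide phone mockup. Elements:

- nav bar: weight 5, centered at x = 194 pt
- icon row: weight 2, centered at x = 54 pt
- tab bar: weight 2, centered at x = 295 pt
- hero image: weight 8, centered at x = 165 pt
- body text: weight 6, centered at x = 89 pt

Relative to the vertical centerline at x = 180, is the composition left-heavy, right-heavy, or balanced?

left-heavy

Total weight = 5 + 2 + 2 + 8 + 6 = 23.
x: (5·194 + 2·54 + 2·295 + 8·165 + 6·89) / 23 = 3522 / 23 ≈ 153.13
Since 153.1 is left of 180, the composition reads left-heavy.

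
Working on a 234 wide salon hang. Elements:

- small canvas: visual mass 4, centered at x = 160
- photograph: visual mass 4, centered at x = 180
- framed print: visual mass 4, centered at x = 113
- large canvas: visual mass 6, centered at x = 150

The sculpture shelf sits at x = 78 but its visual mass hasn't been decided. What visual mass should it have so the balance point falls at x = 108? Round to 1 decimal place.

Fixed elements: Σw = 4 + 4 + 4 + 6 = 18, Σw·x = 4·160 + 4·180 + 4·113 + 6·150 = 2712.
Balance at x = 108 requires (2712 + w·78) / (18 + w) = 108.
Solving: w = (108·18 − 2712) / (78 − 108) = -768 / -30 ≈ 25.60.

w ≈ 25.6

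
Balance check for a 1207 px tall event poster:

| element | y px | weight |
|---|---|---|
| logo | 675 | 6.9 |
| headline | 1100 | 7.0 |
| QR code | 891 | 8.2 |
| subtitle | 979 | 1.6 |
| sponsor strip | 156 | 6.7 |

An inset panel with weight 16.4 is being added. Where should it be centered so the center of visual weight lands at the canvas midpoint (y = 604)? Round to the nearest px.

y ≈ 365

New total weight: (6.9 + 7.0 + 8.2 + 1.6 + 6.7) + 16.4 = 46.8.
Along y: (22275.3 + 16.4·y) / 46.8 = 604 (existing moment 6.9·675 + 7.0·1100 + 8.2·891 + 1.6·979 + 6.7·156 = 22275.3) ⇒ y = (28267.2 − 22275.3) / 16.4 ≈ 365.36.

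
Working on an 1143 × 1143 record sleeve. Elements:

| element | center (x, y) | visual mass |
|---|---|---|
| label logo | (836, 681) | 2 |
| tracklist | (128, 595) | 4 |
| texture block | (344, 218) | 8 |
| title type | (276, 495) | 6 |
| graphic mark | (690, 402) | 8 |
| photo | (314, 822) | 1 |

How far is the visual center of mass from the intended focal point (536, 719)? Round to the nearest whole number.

Total weight = 2 + 4 + 8 + 6 + 8 + 1 = 29.
x-moment: 2·836 + 4·128 + 8·344 + 6·276 + 8·690 + 1·314 = 12426; centroid 12426/29 ≈ 428.48.
y-moment: 2·681 + 4·595 + 8·218 + 6·495 + 8·402 + 1·822 = 12494; centroid 12494/29 ≈ 430.83.
Relative to (536, 719): Δ = (-107.52, -288.17); |Δ| = √(-107.52² + -288.17²) ≈ 307.58.

≈ 308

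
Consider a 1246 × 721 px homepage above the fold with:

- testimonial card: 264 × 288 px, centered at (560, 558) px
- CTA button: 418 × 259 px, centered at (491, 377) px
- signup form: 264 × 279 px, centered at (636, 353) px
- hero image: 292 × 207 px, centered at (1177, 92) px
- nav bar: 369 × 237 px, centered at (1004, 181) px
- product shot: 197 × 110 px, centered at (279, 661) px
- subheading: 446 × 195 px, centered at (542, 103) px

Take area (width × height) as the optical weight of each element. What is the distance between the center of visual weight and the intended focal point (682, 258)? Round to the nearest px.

Taking area as weight: testimonial card 264·288 = 76032, CTA button 418·259 = 108262, signup form 264·279 = 73656, hero image 292·207 = 60444, nav bar 369·237 = 87453, product shot 197·110 = 21670, subheading 446·195 = 86970. Sum 514487.
Σw·x = 76032·560 + 108262·491 + 73656·636 + 60444·1177 + 87453·1004 + 21670·279 + 86970·542 = 354708848, so x̄ = 354708848/514487 ≈ 689.44.
Σw·y = 76032·558 + 108262·377 + 73656·353 + 60444·92 + 87453·181 + 21670·661 + 86970·103 = 153912819, so ȳ = 153912819/514487 ≈ 299.16.
Relative to (682, 258): Δ = (7.44, 41.16); |Δ| = √(7.44² + 41.16²) ≈ 41.83.

≈ 42 px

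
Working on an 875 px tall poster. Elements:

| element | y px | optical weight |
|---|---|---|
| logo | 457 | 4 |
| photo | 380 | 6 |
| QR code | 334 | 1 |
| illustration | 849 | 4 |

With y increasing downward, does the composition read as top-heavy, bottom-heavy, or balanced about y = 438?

Σw = 4 + 6 + 1 + 4 = 15.
y-moment: 4·457 + 6·380 + 1·334 + 4·849 = 7838; centroid 7838/15 ≈ 522.53.
Since 522.5 is below (larger y than) 438, the composition reads bottom-heavy.

bottom-heavy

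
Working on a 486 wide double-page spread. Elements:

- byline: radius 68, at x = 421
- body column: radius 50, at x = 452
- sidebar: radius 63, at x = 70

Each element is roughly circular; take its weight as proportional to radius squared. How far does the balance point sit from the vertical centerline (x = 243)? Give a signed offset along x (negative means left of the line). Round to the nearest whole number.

Weights ∝ r²: byline 68² = 4624, body column 50² = 2500, sidebar 63² = 3969; Σw = 11093.
x: (4624·421 + 2500·452 + 3969·70) / 11093 = 3354534 / 11093 ≈ 302.40
Offset from x = 243: 302.40 − 243 ≈ 59.40.

≈ 59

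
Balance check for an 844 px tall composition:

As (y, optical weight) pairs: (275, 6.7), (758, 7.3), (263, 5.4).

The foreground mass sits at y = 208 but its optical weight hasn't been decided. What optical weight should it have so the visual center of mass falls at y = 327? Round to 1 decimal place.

w ≈ 20.6

Existing Σw = 19.4 (6.7 + 7.3 + 5.4); existing moment 6.7·275 + 7.3·758 + 5.4·263 = 8796.1.
For the centroid to hit 327: (8796.1 + w·208) / (19.4 + w) = 327.
Solving: w = (327·19.4 − 8796.1) / (208 − 327) = -2452.3 / -119 ≈ 20.61.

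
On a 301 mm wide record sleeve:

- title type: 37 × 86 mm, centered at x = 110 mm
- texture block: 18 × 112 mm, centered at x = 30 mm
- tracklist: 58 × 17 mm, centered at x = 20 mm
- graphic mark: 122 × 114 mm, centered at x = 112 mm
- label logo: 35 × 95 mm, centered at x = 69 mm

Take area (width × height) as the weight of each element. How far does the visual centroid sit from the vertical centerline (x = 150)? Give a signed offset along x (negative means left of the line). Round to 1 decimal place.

Areas: title type 37·86 = 3182, texture block 18·112 = 2016, tracklist 58·17 = 986, graphic mark 122·114 = 13908, label logo 35·95 = 3325. Total weight = 23417.
x: (3182·110 + 2016·30 + 986·20 + 13908·112 + 3325·69) / 23417 = 2217341 / 23417 ≈ 94.69
Difference: 94.69 − 150 ≈ -55.31.

≈ -55.3 mm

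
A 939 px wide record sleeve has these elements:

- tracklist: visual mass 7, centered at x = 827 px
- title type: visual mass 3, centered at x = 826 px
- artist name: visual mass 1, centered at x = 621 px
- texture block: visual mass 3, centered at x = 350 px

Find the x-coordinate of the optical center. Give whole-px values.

x ≈ 710

Σw = 7 + 3 + 1 + 3 = 14.
x-moment: 7·827 + 3·826 + 1·621 + 3·350 = 9938; centroid 9938/14 ≈ 709.86.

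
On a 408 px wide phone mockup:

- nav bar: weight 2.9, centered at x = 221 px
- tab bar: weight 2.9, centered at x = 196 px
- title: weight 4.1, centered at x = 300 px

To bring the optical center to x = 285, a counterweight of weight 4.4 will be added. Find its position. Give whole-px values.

With the counterweight, Σw becomes 2.9 + 2.9 + 4.1 + 4.4 = 14.3.
x: target moment 14.3×285 = 4075.5; current 2.9·221 + 2.9·196 + 4.1·300 = 2439.3; the counterweight supplies 1636.2, so x = 1636.2/4.4 ≈ 371.86.

x ≈ 372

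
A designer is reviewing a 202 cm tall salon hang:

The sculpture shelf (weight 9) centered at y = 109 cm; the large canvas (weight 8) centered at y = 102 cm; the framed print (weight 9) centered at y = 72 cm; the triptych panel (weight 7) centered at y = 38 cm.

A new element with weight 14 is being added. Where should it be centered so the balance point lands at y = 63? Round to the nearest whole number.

After adding the new element, total weight = 9 + 8 + 9 + 7 + 14 = 47.
y: need Σw·y = 47·63 = 2961. Existing = 9·109 + 8·102 + 9·72 + 7·38 = 2711. Remainder 250 / 14 ≈ 17.86.

y ≈ 18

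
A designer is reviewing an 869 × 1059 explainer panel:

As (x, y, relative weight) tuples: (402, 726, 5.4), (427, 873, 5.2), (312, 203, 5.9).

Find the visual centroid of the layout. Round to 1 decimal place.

(377.7, 585.3)

Weights sum to 5.4 + 5.2 + 5.9 = 16.5.
x-moment: 5.4·402 + 5.2·427 + 5.9·312 = 6232.0; centroid 6232.0/16.5 ≈ 377.70.
y-moment: 5.4·726 + 5.2·873 + 5.9·203 = 9657.7; centroid 9657.7/16.5 ≈ 585.32.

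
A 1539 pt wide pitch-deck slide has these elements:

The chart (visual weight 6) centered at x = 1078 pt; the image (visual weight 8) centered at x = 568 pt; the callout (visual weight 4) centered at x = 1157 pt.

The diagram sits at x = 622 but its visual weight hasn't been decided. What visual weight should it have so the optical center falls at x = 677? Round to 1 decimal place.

w ≈ 62.8

Existing Σw = 18 (6 + 8 + 4); existing moment 6·1078 + 8·568 + 4·1157 = 15640.
Set Σw·x/Σw = 677: (15640 + 622w) = 677·(18 + w).
So w = (677·18 − 15640)/(622 − 677) = -3454/-55 ≈ 62.80.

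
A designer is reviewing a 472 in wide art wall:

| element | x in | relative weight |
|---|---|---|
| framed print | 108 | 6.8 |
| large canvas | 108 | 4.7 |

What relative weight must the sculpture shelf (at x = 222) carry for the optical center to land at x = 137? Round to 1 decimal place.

Existing Σw = 11.5 (6.8 + 4.7); existing moment 6.8·108 + 4.7·108 = 1242.0.
Set Σw·x/Σw = 137: (1242.0 + 222w) = 137·(11.5 + w).
Solving: w = (137·11.5 − 1242.0) / (222 − 137) = 333.5 / 85 ≈ 3.92.

w ≈ 3.9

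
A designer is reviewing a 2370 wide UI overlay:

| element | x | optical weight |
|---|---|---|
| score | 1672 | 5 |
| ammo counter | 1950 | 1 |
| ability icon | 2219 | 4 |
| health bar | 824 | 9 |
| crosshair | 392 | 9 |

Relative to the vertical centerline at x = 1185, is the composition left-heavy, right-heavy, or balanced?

Weights sum to 5 + 1 + 4 + 9 + 9 = 28.
x-moment: 5·1672 + 1·1950 + 4·2219 + 9·824 + 9·392 = 30130; centroid 30130/28 ≈ 1076.07.
1076.1 vs midline 1185 → left-heavy.

left-heavy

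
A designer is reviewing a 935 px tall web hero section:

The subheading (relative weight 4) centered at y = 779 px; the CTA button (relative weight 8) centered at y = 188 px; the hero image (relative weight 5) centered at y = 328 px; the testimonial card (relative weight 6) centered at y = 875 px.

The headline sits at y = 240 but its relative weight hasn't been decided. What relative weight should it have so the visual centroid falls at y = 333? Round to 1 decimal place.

w ≈ 41.4

Existing Σw = 23 (4 + 8 + 5 + 6); existing moment 4·779 + 8·188 + 5·328 + 6·875 = 11510.
Balance at y = 333 requires (11510 + w·240) / (23 + w) = 333.
Rearranging, w·(240 − 333) = 333·23 − 11510 = -3851, so w ≈ -3851/-93 = 41.41.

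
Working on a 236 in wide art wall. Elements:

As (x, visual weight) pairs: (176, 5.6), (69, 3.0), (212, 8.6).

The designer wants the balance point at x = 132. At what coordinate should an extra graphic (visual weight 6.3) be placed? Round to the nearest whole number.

x ≈ 14

With the extra graphic, Σw becomes 5.6 + 3.0 + 8.6 + 6.3 = 23.5.
x: target moment 23.5×132 = 3102.0; current 5.6·176 + 3.0·69 + 8.6·212 = 3015.8; the extra graphic supplies 86.2, so x = 86.2/6.3 ≈ 13.68.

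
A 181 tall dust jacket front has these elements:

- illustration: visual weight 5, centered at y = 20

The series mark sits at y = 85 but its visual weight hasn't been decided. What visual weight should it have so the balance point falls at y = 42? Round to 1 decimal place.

The single fixed element contributes weight 5, moment 5·20 = 100.
Balance at y = 42 requires (100 + w·85) / (5 + w) = 42.
So w = (42·5 − 100)/(85 − 42) = 110/43 ≈ 2.56.

w ≈ 2.6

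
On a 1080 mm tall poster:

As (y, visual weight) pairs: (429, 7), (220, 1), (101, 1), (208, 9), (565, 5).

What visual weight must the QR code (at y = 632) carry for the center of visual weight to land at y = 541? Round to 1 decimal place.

w ≈ 48.6

Existing Σw = 23 (7 + 1 + 1 + 9 + 5); existing moment 7·429 + 1·220 + 1·101 + 9·208 + 5·565 = 8021.
Balance at y = 541 requires (8021 + w·632) / (23 + w) = 541.
So w = (541·23 − 8021)/(632 − 541) = 4422/91 ≈ 48.59.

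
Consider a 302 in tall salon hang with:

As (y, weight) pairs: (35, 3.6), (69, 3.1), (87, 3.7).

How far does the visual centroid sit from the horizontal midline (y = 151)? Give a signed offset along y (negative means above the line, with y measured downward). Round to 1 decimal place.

Weights sum to 3.6 + 3.1 + 3.7 = 10.4.
y-moment: 3.6·35 + 3.1·69 + 3.7·87 = 661.8; centroid 661.8/10.4 ≈ 63.63.
Against y = 151, that's 63.63 − 151 = -87.37.

≈ -87.4 in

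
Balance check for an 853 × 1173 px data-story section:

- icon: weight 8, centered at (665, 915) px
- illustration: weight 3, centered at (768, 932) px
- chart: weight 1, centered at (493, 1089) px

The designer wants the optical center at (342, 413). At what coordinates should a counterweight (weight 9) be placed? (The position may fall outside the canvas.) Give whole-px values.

(-104, -281)

New total weight: (8 + 3 + 1) + 9 = 21.
x: need Σw·x = 21·342 = 7182. Existing = 8·665 + 3·768 + 1·493 = 8117. Remainder -935 / 9 ≈ -103.89.
y: need Σw·y = 21·413 = 8673. Existing = 8·915 + 3·932 + 1·1089 = 11205. Remainder -2532 / 9 ≈ -281.33.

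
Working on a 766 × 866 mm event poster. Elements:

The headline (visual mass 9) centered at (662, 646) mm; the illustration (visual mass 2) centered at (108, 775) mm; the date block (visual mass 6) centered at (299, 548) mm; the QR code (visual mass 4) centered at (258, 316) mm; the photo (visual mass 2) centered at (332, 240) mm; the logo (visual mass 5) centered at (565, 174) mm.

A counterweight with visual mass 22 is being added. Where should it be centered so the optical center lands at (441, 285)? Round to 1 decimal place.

(434.6, 44.7)

After adding the counterweight, total weight = 9 + 2 + 6 + 4 + 2 + 5 + 22 = 50.
x: need Σw·x = 50·441 = 22050. Existing = 9·662 + 2·108 + 6·299 + 4·258 + 2·332 + 5·565 = 12489. Remainder 9561 / 22 ≈ 434.59.
y: need Σw·y = 50·285 = 14250. Existing = 9·646 + 2·775 + 6·548 + 4·316 + 2·240 + 5·174 = 13266. Remainder 984 / 22 ≈ 44.73.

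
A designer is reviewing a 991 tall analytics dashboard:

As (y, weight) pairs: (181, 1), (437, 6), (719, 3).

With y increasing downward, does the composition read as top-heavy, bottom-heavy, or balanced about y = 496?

balanced

Σw = 1 + 6 + 3 = 10.
y-moment: 1·181 + 6·437 + 3·719 = 4960; centroid 4960/10 ≈ 496.00.
That equals the midline 496 — balanced.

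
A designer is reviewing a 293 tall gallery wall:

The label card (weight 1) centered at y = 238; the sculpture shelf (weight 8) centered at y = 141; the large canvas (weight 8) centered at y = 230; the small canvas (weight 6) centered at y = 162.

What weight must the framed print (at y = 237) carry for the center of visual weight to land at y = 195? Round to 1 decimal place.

w ≈ 7.3

Fixed elements: Σw = 1 + 8 + 8 + 6 = 23, Σw·y = 1·238 + 8·141 + 8·230 + 6·162 = 4178.
For the centroid to hit 195: (4178 + w·237) / (23 + w) = 195.
Rearranging, w·(237 − 195) = 195·23 − 4178 = 307, so w ≈ 307/42 = 7.31.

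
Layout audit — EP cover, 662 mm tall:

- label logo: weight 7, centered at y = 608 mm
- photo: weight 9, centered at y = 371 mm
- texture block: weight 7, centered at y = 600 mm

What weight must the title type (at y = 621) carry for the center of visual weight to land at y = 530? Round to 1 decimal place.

Existing Σw = 23 (7 + 9 + 7); existing moment 7·608 + 9·371 + 7·600 = 11795.
Set Σw·y/Σw = 530: (11795 + 621w) = 530·(23 + w).
Solving: w = (530·23 − 11795) / (621 − 530) = 395 / 91 ≈ 4.34.

w ≈ 4.3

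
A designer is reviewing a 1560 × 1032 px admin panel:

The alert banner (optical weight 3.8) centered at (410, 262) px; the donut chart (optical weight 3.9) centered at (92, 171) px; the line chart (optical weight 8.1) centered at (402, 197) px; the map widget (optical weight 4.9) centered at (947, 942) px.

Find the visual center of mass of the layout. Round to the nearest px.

(474, 380)

Σw = 3.8 + 3.9 + 8.1 + 4.9 = 20.7.
x-moment: 3.8·410 + 3.9·92 + 8.1·402 + 4.9·947 = 9813.3; centroid 9813.3/20.7 ≈ 474.07.
y-moment: 3.8·262 + 3.9·171 + 8.1·197 + 4.9·942 = 7874.0; centroid 7874.0/20.7 ≈ 380.39.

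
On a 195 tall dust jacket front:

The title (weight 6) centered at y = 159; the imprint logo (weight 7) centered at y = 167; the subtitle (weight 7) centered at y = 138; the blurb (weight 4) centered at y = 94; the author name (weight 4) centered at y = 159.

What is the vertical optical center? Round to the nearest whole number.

Σw = 6 + 7 + 7 + 4 + 4 = 28.
y-moment: 6·159 + 7·167 + 7·138 + 4·94 + 4·159 = 4101; centroid 4101/28 ≈ 146.46.

y ≈ 146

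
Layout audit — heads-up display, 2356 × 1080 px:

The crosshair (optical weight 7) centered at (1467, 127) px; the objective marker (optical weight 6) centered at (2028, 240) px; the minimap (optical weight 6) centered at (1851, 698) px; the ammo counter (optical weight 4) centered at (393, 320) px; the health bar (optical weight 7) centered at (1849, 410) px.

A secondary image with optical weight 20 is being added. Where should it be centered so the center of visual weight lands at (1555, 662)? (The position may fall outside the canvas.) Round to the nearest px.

(1485, 1122)

With the secondary image, Σw becomes 7 + 6 + 6 + 4 + 7 + 20 = 50.
Along x: (48058 + 20·x) / 50 = 1555 (existing moment 7·1467 + 6·2028 + 6·1851 + 4·393 + 7·1849 = 48058) ⇒ x = (77750 − 48058) / 20 ≈ 1484.60.
Along y: (10667 + 20·y) / 50 = 662 (existing moment 7·127 + 6·240 + 6·698 + 4·320 + 7·410 = 10667) ⇒ y = (33100 − 10667) / 20 ≈ 1121.65.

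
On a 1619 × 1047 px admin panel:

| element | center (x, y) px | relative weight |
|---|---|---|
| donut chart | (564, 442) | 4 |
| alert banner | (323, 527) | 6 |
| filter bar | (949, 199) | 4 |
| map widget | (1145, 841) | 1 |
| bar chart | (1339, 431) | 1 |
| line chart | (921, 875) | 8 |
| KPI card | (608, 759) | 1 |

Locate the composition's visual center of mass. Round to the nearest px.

Σw = 4 + 6 + 4 + 1 + 1 + 8 + 1 = 25.
Σw·x = 18450; x̄ = 18450/25 ≈ 738.00.
Σw·y = 14757; ȳ = 14757/25 ≈ 590.28.

(738, 590)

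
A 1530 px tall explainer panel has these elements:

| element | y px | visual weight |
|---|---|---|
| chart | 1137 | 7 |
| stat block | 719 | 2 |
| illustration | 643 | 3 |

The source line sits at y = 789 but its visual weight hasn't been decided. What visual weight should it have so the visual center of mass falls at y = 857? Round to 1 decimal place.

Existing Σw = 12 (7 + 2 + 3); existing moment 7·1137 + 2·719 + 3·643 = 11326.
For the centroid to hit 857: (11326 + w·789) / (12 + w) = 857.
Solving: w = (857·12 − 11326) / (789 − 857) = -1042 / -68 ≈ 15.32.

w ≈ 15.3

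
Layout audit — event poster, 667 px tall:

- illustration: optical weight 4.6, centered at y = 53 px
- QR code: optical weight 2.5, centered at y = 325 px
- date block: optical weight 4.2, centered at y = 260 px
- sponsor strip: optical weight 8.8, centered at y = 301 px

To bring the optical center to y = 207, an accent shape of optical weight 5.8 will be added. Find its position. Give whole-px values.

y ≈ 97

With the accent shape, Σw becomes 4.6 + 2.5 + 4.2 + 8.8 + 5.8 = 25.9.
Along y: (4797.1 + 5.8·y) / 25.9 = 207 (existing moment 4.6·53 + 2.5·325 + 4.2·260 + 8.8·301 = 4797.1) ⇒ y = (5361.3 − 4797.1) / 5.8 ≈ 97.28.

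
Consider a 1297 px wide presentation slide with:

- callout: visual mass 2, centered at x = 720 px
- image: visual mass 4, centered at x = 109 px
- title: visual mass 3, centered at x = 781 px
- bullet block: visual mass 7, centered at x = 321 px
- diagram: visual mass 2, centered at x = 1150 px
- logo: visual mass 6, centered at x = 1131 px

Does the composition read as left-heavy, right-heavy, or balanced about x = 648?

Σw = 2 + 4 + 3 + 7 + 2 + 6 = 24.
x-moment: 2·720 + 4·109 + 3·781 + 7·321 + 2·1150 + 6·1131 = 15552; centroid 15552/24 ≈ 648.00.
That equals the midline 648 — balanced.

balanced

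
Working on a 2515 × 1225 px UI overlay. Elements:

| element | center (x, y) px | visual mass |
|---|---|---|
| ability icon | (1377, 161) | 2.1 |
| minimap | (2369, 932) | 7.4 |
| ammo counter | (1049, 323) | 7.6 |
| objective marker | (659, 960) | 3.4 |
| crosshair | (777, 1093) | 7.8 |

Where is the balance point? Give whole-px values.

(1297, 759)

Σw = 2.1 + 7.4 + 7.6 + 3.4 + 7.8 = 28.3.
x-moment: 2.1·1377 + 7.4·2369 + 7.6·1049 + 3.4·659 + 7.8·777 = 36695.9; centroid 36695.9/28.3 ≈ 1296.67.
y-moment: 2.1·161 + 7.4·932 + 7.6·323 + 3.4·960 + 7.8·1093 = 21479.1; centroid 21479.1/28.3 ≈ 758.98.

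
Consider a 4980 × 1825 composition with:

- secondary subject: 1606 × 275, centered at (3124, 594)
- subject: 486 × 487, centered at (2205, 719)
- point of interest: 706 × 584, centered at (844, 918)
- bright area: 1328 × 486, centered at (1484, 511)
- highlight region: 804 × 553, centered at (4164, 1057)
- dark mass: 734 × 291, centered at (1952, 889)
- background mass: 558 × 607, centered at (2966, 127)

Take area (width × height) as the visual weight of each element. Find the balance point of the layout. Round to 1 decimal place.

Taking area as weight: secondary subject 1606·275 = 441650, subject 486·487 = 236682, point of interest 706·584 = 412304, bright area 1328·486 = 645408, highlight region 804·553 = 444612, dark mass 734·291 = 213594, background mass 558·607 = 338706. Sum 2732956.
x: moment 6480270310 / weight 2732956 ≈ 2371.16
Σw·y = 1843668630; ȳ = 1843668630/2732956 ≈ 674.61.

(2371.2, 674.6)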